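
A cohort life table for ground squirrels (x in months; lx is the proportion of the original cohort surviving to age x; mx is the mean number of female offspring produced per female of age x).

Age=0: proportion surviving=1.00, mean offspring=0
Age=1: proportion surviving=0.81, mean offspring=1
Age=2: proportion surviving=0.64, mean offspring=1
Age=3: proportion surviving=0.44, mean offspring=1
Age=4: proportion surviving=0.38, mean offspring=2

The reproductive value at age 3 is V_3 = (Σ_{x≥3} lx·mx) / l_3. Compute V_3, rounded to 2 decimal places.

2.73

lx·mx for x ≥ 3: 0.44, 0.76 → sum = 1.2
V_3 = 1.2 / l_3 = 1.2 / 0.44 = 2.727273… → 2.73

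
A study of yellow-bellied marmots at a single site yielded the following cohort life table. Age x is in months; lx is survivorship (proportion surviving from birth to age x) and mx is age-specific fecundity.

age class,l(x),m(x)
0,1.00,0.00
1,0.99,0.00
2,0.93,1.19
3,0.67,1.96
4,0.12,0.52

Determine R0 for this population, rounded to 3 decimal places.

2.482

lx·mx by age: 0, 0, 1.1067, 1.3132, 0.0624
R0 = Σ lx·mx = 2.4823 → 2.482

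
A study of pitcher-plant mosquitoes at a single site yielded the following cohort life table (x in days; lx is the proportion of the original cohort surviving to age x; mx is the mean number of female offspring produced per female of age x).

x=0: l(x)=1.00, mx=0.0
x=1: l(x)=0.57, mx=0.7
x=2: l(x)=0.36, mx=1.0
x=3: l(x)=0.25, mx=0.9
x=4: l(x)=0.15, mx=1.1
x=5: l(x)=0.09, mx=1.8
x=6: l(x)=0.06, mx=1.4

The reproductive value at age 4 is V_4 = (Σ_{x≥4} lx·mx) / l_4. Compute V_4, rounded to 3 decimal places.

lx·mx for x ≥ 4: 0.165, 0.162, 0.084 → sum = 0.411
V_4 = 0.411 / l_4 = 0.411 / 0.15 = 2.74 → 2.740

2.740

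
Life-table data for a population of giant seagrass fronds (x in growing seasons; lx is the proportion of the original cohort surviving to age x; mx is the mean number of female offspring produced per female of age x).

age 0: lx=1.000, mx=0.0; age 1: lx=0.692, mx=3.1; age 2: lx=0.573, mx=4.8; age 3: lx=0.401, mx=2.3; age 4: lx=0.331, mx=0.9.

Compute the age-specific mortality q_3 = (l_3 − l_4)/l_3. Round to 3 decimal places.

0.175

q_3 = (l_3 − l_4) / l_3 = (0.401 − 0.331) / 0.401
     = 0.07 / 0.401 = 0.174564… → 0.175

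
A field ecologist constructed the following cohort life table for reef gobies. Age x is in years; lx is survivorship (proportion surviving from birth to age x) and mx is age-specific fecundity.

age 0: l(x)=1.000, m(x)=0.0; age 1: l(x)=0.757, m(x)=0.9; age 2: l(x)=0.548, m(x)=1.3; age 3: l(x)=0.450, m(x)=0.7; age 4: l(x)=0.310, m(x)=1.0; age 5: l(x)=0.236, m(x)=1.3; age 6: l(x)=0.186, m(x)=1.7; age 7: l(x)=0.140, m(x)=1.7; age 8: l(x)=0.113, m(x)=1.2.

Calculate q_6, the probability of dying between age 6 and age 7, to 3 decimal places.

q_6 = (l_6 − l_7) / l_6 = (0.186 − 0.14) / 0.186
     = 0.046 / 0.186 = 0.247312… → 0.247

0.247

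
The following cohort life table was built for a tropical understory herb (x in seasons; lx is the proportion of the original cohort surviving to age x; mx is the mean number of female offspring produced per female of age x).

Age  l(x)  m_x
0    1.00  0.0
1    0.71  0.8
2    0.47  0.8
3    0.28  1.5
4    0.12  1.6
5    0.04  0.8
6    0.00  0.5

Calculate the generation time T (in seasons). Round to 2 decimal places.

lx·mx: 0, 0.568, 0.376, 0.42, 0.192, 0.032, 0 → R0 = 1.588
x·lx·mx: 0, 0.568, 0.752, 1.26, 0.768, 0.16, 0 → Σ = 3.508
T = 3.508 / 1.588 = 2.209068… → 2.21

2.21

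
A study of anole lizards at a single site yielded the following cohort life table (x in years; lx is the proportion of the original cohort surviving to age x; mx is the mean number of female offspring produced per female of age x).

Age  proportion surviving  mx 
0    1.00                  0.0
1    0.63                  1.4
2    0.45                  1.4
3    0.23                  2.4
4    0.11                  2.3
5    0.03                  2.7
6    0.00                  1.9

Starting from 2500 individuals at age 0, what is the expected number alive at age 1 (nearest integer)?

1575

Expected survivors = N0 · l_1 = 2500 × 0.63 = 1575 → 1575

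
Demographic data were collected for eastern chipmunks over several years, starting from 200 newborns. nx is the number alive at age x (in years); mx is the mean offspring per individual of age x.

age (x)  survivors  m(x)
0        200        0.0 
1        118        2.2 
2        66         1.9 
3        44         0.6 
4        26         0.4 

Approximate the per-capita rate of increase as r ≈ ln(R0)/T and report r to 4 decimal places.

lx = nx/n0 = nx/200: 1, 0.59, 0.33, 0.22, 0.13
R0 = Σ lx·mx = 0 + 1.298 + 0.627 + 0.132 + 0.052 = 2.109
Σ x·lx·mx = 3.156; T = 3.156/2.109 = 1.49644…
r ≈ ln(R0)/T = ln(2.109)/1.49644… = 0.498658… → 0.4987

0.4987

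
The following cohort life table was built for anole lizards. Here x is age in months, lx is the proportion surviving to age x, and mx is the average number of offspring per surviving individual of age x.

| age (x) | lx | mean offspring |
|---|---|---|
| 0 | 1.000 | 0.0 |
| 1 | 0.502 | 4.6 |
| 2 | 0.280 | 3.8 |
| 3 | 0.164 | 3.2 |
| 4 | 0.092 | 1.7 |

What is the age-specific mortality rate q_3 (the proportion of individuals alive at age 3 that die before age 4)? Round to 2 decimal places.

0.44

q_3 = (l_3 − l_4) / l_3 = (0.164 − 0.092) / 0.164
     = 0.072 / 0.164 = 0.439024… → 0.44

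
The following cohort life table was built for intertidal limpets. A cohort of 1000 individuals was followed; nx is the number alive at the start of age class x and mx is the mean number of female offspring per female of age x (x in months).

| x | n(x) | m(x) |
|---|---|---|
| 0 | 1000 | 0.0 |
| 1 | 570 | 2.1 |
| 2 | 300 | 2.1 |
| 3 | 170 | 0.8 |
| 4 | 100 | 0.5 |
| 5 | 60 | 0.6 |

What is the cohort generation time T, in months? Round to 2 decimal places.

lx = nx/n0 = nx/1000: 1, 0.57, 0.3, 0.17, 0.1, 0.06
lx·mx: 0, 1.197, 0.63, 0.136, 0.05, 0.036 → R0 = 2.049
x·lx·mx: 0, 1.197, 1.26, 0.408, 0.2, 0.18 → Σ = 3.245
T = 3.245 / 2.049 = 1.583699… → 1.58

1.58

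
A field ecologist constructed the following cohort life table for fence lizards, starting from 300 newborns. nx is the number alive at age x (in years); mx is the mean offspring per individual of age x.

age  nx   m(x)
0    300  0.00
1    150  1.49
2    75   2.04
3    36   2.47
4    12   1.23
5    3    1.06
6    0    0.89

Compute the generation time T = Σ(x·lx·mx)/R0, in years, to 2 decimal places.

lx = nx/n0 = nx/300: 1, 0.5, 0.25, 0.12, 0.04, 0.01, 0
lx·mx: 0, 0.745, 0.51, 0.2964, 0.0492, 0.0106, 0 → R0 = 1.6112
x·lx·mx: 0, 0.745, 1.02, 0.8892, 0.1968, 0.053, 0 → Σ = 2.904
T = 2.904 / 1.6112 = 1.802383… → 1.80

1.80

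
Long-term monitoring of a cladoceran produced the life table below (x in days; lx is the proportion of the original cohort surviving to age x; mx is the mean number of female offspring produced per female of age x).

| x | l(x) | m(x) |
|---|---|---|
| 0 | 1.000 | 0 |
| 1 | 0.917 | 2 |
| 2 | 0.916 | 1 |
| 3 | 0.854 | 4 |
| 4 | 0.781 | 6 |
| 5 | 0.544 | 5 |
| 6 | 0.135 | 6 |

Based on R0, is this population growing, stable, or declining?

R0 = Σ lx·mx = 0 + 1.834 + 0.916 + 3.416 + 4.686 + 2.72 + 0.81 = 14.382
R0 > 1, so the population is growing.

growing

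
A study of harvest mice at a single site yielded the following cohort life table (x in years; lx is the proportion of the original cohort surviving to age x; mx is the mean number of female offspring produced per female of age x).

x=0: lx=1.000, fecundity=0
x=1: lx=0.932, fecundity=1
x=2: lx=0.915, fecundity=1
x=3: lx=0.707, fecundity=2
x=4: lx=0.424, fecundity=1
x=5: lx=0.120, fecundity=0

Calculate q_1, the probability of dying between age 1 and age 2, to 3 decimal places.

q_1 = (l_1 − l_2) / l_1 = (0.932 − 0.915) / 0.932
     = 0.017 / 0.932 = 0.01824… → 0.018

0.018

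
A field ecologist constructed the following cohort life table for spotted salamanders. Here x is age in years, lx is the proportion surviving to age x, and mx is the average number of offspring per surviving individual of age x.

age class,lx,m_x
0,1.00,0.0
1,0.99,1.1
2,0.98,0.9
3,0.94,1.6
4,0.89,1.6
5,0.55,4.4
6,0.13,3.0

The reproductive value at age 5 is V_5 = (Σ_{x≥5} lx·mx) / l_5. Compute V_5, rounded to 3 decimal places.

5.109

lx·mx for x ≥ 5: 2.42, 0.39 → sum = 2.81
V_5 = 2.81 / l_5 = 2.81 / 0.55 = 5.109091… → 5.109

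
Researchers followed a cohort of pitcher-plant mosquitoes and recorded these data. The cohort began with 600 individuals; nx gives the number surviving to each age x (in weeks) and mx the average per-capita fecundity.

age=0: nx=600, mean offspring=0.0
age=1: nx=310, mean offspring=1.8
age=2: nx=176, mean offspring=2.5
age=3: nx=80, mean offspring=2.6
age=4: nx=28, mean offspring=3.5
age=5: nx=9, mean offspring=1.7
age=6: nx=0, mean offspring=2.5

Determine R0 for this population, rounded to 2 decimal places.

2.20

lx = nx/n0 = nx/600: 1, 0.51667…, 0.29333…, 0.13333…, 0.04667…, 0.015, 0
lx·mx by age: 0, 0.93…, 0.733333…, 0.346667…, 0.163333…, 0.0255, 0
R0 = Σ lx·mx = 2.198833… → 2.20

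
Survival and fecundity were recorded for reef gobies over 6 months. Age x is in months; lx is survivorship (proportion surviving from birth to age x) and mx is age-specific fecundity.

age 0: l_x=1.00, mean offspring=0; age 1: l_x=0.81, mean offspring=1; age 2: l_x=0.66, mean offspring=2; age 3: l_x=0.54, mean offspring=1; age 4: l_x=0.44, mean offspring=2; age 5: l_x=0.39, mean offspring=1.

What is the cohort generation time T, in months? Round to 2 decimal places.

lx·mx: 0, 0.81, 1.32, 0.54, 0.88, 0.39 → R0 = 3.94
x·lx·mx: 0, 0.81, 2.64, 1.62, 3.52, 1.95 → Σ = 10.54
T = 10.54 / 3.94 = 2.675127… → 2.68

2.68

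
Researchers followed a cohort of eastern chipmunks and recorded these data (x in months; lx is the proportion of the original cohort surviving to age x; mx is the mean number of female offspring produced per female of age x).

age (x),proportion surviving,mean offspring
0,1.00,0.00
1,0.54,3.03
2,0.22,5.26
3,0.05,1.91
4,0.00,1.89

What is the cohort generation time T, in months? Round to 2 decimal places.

1.47

lx·mx: 0, 1.6362, 1.1572, 0.0955, 0 → R0 = 2.8889
x·lx·mx: 0, 1.6362, 2.3144, 0.2865, 0 → Σ = 4.2371
T = 4.2371 / 2.8889 = 1.466683… → 1.47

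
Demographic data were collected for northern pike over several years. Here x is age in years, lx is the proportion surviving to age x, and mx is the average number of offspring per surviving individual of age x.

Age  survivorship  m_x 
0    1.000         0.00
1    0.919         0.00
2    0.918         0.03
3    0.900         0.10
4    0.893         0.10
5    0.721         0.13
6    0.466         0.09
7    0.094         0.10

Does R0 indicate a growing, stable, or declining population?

R0 = Σ lx·mx = 0 + 0 + 0.02754 + 0.09 + 0.0893 + 0.09373 + 0.04194 + 0.0094 = 0.35191
R0 < 1, so the population is declining.

declining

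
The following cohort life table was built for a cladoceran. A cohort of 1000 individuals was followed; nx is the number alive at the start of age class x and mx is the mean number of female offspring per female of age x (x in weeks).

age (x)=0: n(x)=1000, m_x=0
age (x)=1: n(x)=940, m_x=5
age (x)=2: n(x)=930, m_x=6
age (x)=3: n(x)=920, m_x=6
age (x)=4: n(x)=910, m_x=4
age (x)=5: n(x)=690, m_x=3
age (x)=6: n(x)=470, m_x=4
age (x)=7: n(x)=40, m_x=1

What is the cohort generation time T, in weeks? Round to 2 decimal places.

lx = nx/n0 = nx/1000: 1, 0.94, 0.93, 0.92, 0.91, 0.69, 0.47, 0.04
lx·mx: 0, 4.7, 5.58, 5.52, 3.64, 2.07, 1.88, 0.04 → R0 = 23.43
x·lx·mx: 0, 4.7, 11.16, 16.56, 14.56, 10.35, 11.28, 0.28 → Σ = 68.89
T = 68.89 / 23.43 = 2.940248… → 2.94

2.94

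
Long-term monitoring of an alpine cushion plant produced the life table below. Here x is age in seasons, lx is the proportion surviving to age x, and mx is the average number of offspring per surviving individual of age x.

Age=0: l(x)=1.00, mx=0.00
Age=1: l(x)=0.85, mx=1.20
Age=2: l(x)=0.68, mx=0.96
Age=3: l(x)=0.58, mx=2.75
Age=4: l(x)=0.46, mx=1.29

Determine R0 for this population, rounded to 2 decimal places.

lx·mx by age: 0, 1.02, 0.6528, 1.595, 0.5934
R0 = Σ lx·mx = 3.8612 → 3.86

3.86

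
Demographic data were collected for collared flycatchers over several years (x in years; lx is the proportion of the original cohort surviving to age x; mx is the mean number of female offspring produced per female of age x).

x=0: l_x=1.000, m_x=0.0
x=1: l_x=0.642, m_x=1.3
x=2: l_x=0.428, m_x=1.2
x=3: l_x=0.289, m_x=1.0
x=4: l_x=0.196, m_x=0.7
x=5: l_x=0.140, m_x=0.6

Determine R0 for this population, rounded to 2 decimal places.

lx·mx by age: 0, 0.8346, 0.5136, 0.289, 0.1372, 0.084
R0 = Σ lx·mx = 1.8584 → 1.86

1.86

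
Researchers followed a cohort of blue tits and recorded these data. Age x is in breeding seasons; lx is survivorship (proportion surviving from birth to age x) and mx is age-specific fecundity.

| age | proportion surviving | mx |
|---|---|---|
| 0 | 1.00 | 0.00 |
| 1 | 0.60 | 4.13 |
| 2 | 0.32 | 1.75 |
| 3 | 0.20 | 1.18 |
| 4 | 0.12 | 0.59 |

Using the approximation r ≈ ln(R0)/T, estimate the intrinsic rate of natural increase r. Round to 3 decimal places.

0.880

R0 = Σ lx·mx = 0 + 2.478 + 0.56 + 0.236 + 0.0708 = 3.3448
Σ x·lx·mx = 4.5892; T = 4.5892/3.3448 = 1.37204…
r ≈ ln(R0)/T = ln(3.3448)/1.37204… = 0.88001… → 0.880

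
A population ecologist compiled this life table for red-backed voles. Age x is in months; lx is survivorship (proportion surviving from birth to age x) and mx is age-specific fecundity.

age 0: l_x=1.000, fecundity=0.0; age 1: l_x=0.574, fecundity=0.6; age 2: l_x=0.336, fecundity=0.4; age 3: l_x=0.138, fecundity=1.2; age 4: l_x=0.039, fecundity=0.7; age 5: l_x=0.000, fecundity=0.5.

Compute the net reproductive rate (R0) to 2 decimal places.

0.67

lx·mx by age: 0, 0.3444, 0.1344, 0.1656, 0.0273, 0
R0 = Σ lx·mx = 0.6717 → 0.67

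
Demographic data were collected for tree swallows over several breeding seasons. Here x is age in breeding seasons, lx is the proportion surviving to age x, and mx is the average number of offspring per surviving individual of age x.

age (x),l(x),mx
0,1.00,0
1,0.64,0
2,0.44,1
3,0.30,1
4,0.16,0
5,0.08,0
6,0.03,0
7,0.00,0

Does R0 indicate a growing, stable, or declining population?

declining

R0 = Σ lx·mx = 0 + 0 + 0.44 + 0.3 + 0 + 0 + 0 + 0 = 0.74
R0 < 1, so the population is declining.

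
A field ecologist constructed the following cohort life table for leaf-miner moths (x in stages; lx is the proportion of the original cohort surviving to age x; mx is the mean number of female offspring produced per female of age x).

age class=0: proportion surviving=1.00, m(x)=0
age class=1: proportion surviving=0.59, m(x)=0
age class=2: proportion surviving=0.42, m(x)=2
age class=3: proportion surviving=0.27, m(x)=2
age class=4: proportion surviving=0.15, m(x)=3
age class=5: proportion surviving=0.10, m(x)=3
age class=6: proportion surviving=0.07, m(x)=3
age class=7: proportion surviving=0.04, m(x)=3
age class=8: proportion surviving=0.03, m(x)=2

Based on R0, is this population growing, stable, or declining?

growing

R0 = Σ lx·mx = 0 + 0 + 0.84 + 0.54 + 0.45 + 0.3 + 0.21 + 0.12 + 0.06 = 2.52
R0 > 1, so the population is growing.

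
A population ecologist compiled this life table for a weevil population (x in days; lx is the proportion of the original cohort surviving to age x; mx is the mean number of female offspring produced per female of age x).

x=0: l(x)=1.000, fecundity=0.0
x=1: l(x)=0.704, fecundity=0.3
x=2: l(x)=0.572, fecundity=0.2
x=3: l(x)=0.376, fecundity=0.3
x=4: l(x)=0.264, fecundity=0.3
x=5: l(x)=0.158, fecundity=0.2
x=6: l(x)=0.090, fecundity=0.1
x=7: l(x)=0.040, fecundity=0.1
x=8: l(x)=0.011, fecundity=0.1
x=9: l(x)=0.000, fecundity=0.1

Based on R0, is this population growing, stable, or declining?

declining

R0 = Σ lx·mx = 0 + 0.2112 + 0.1144 + 0.1128 + 0.0792 + 0.0316 + 0.009 + 0.004 + 0.0011 + 0 = 0.5633
R0 < 1, so the population is declining.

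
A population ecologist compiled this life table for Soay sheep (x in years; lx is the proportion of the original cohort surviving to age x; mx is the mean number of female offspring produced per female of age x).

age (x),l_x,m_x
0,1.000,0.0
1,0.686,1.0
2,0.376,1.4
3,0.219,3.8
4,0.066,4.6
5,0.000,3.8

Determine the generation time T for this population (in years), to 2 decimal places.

2.32

lx·mx: 0, 0.686, 0.5264, 0.8322, 0.3036, 0 → R0 = 2.3482
x·lx·mx: 0, 0.686, 1.0528, 2.4966, 1.2144, 0 → Σ = 5.4498
T = 5.4498 / 2.3482 = 2.320841… → 2.32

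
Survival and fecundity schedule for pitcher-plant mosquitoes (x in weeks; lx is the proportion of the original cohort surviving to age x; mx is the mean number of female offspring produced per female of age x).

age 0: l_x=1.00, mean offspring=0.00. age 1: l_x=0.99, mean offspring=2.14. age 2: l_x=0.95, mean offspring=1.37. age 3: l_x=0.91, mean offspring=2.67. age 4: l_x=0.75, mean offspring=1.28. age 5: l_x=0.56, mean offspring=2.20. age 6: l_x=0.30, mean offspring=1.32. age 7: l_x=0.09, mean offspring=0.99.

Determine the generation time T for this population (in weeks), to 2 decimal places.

lx·mx: 0, 2.1186, 1.3015, 2.4297, 0.96, 1.232, 0.396, 0.0891 → R0 = 8.5269
x·lx·mx: 0, 2.1186, 2.603, 7.2891, 3.84, 6.16, 2.376, 0.6237 → Σ = 25.0104
T = 25.0104 / 8.5269 = 2.933118… → 2.93

2.93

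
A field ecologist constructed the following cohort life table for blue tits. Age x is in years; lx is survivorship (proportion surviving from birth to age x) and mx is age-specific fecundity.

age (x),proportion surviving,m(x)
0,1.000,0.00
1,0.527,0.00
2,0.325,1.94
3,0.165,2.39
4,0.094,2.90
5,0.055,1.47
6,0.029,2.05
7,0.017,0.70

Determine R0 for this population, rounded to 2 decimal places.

1.45

lx·mx by age: 0, 0, 0.6305, 0.39435, 0.2726, 0.08085, 0.05945, 0.0119
R0 = Σ lx·mx = 1.44965 → 1.45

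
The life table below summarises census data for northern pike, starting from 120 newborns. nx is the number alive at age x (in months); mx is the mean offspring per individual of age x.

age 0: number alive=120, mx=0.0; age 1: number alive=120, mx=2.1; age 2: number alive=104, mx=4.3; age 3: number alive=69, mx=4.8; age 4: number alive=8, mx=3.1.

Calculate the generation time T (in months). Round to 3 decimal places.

lx = nx/n0 = nx/120: 1, 1, 0.86667…, 0.575, 0.06667…
lx·mx: 0, 2.1, 3.726667…, 2.76, 0.206667… → R0 = 8.793333…
x·lx·mx: 0, 2.1, 7.453333…, 8.28, 0.826667… → Σ = 18.66…
T = 18.66… / 8.793333… = 2.122062… → 2.122

2.122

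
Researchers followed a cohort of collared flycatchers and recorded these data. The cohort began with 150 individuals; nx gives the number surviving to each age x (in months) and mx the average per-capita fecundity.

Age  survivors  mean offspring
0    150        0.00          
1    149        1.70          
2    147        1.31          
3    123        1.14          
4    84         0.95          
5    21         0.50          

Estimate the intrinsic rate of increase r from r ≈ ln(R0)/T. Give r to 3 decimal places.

0.712

lx = nx/n0 = nx/150: 1, 0.99333…, 0.98, 0.82, 0.56, 0.14
R0 = Σ lx·mx = 0 + 1.68867… + 1.2838 + 0.9348 + 0.532 + 0.07 = 4.509267…
Σ x·lx·mx = 9.538667…; T = 9.538667…/4.509267… = 2.11535…
r ≈ ln(R0)/T = ln(4.509267…)/2.11535… = 0.712… → 0.712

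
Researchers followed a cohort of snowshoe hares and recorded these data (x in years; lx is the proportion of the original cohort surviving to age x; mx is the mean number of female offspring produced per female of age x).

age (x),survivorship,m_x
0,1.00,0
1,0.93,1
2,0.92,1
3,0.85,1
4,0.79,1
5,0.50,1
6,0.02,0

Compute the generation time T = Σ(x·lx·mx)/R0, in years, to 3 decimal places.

2.752

lx·mx: 0, 0.93, 0.92, 0.85, 0.79, 0.5, 0 → R0 = 3.99
x·lx·mx: 0, 0.93, 1.84, 2.55, 3.16, 2.5, 0 → Σ = 10.98
T = 10.98 / 3.99 = 2.75188… → 2.752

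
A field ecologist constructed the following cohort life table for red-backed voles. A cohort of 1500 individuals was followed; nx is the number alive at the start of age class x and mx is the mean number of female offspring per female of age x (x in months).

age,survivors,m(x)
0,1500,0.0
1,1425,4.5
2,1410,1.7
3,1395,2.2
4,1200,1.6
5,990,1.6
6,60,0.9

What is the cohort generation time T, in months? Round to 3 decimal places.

lx = nx/n0 = nx/1500: 1, 0.95, 0.94, 0.93, 0.8, 0.66, 0.04
lx·mx: 0, 4.275, 1.598, 2.046, 1.28, 1.056, 0.036 → R0 = 10.291
x·lx·mx: 0, 4.275, 3.196, 6.138, 5.12, 5.28, 0.216 → Σ = 24.225
T = 24.225 / 10.291 = 2.353999… → 2.354

2.354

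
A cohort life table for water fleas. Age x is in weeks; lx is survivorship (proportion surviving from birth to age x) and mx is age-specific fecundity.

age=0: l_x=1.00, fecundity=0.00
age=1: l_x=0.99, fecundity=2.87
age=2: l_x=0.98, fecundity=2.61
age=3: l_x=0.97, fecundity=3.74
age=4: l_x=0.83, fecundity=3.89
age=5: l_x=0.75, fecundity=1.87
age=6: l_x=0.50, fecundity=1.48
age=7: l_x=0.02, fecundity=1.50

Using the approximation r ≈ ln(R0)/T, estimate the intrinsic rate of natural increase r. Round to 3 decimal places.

0.887

R0 = Σ lx·mx = 0 + 2.8413 + 2.5578 + 3.6278 + 3.2287 + 1.4025 + 0.74 + 0.03 = 14.4281
Σ x·lx·mx = 43.4176; T = 43.4176/14.4281 = 3.00924…
r ≈ ln(R0)/T = ln(14.4281)/3.00924… = 0.88699… → 0.887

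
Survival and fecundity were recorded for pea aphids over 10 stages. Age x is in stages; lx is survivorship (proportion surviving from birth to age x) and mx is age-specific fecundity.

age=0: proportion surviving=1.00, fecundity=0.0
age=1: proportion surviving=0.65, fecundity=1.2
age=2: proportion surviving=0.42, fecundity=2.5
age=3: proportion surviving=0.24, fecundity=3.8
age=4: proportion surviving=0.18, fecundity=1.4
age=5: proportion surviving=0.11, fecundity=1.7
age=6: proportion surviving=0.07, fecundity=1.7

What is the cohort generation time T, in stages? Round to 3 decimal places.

lx·mx: 0, 0.78, 1.05, 0.912, 0.252, 0.187, 0.119 → R0 = 3.3
x·lx·mx: 0, 0.78, 2.1, 2.736, 1.008, 0.935, 0.714 → Σ = 8.273
T = 8.273 / 3.3 = 2.50697… → 2.507

2.507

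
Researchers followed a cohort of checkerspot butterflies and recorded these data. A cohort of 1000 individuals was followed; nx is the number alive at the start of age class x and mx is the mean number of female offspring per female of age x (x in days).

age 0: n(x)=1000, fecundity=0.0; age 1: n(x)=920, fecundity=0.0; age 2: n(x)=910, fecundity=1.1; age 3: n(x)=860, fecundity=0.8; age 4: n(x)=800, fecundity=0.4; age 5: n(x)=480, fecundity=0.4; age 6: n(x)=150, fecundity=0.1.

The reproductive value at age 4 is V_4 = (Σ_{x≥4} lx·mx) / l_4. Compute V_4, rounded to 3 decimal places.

lx = nx/n0 = nx/1000: 1, 0.92, 0.91, 0.86, 0.8, 0.48, 0.15
lx·mx for x ≥ 4: 0.32, 0.192, 0.015 → sum = 0.527
V_4 = 0.527 / l_4 = 0.527 / 0.8 = 0.65875 → 0.659

0.659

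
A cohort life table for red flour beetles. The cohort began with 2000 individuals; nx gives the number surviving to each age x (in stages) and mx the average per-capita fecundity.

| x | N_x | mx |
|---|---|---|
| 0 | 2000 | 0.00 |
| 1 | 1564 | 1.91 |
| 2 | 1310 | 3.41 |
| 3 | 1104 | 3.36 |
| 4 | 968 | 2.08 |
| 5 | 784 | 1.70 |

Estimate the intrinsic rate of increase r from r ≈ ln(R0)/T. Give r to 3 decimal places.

0.761

lx = nx/n0 = nx/2000: 1, 0.782, 0.655, 0.552, 0.484, 0.392
R0 = Σ lx·mx = 0 + 1.49362 + 2.23355 + 1.85472 + 1.00672 + 0.6664 = 7.25501
Σ x·lx·mx = 18.88376; T = 18.88376/7.25501 = 2.60286…
r ≈ ln(R0)/T = ln(7.25501)/2.60286… = 0.76135… → 0.761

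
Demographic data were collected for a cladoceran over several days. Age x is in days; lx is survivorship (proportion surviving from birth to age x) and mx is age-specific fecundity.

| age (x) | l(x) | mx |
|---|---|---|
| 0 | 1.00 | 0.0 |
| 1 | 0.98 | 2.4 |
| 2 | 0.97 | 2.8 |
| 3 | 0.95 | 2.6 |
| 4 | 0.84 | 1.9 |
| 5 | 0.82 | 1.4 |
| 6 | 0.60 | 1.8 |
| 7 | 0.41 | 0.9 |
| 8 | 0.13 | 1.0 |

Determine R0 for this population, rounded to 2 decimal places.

11.86

lx·mx by age: 0, 2.352, 2.716, 2.47, 1.596, 1.148, 1.08, 0.369, 0.13
R0 = Σ lx·mx = 11.861 → 11.86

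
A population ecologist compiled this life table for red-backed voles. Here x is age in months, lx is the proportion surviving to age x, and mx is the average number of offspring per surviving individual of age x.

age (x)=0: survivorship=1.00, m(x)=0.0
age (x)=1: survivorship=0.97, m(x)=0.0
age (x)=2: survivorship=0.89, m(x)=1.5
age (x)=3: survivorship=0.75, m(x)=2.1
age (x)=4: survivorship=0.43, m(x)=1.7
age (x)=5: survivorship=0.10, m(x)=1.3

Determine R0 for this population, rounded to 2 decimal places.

3.77

lx·mx by age: 0, 0, 1.335, 1.575, 0.731, 0.13
R0 = Σ lx·mx = 3.771 → 3.77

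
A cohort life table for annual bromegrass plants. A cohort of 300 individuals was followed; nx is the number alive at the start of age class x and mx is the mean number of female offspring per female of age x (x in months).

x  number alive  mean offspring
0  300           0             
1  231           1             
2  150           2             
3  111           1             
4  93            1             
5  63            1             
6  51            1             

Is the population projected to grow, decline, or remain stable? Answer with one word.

lx = nx/n0 = nx/300: 1, 0.77, 0.5, 0.37, 0.31, 0.21, 0.17
R0 = Σ lx·mx = 0 + 0.77 + 1 + 0.37 + 0.31 + 0.21 + 0.17 = 2.83
R0 > 1, so the population is growing.

growing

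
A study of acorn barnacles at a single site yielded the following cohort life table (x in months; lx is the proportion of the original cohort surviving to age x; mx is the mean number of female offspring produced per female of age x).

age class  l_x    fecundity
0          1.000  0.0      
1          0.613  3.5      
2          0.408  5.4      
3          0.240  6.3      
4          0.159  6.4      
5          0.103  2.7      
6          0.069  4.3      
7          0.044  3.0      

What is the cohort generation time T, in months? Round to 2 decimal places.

2.54

lx·mx: 0, 2.1455, 2.2032, 1.512, 1.0176, 0.2781, 0.2967, 0.132 → R0 = 7.5851
x·lx·mx: 0, 2.1455, 4.4064, 4.536, 4.0704, 1.3905, 1.7802, 0.924 → Σ = 19.253
T = 19.253 / 7.5851 = 2.538266… → 2.54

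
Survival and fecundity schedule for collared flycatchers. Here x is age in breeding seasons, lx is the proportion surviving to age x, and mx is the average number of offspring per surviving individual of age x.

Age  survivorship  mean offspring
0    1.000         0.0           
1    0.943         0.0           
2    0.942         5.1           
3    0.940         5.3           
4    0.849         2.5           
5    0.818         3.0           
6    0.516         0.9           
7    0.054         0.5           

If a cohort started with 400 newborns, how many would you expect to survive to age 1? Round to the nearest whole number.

377

Expected survivors = N0 · l_1 = 400 × 0.943 = 377.2 → 377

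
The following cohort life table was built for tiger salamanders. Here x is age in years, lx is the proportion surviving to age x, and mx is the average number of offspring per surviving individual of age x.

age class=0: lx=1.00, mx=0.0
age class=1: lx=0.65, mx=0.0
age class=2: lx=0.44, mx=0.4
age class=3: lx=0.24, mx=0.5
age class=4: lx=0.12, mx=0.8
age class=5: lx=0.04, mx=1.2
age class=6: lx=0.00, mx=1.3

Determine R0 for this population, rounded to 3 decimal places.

0.440

lx·mx by age: 0, 0, 0.176, 0.12, 0.096, 0.048, 0
R0 = Σ lx·mx = 0.44 → 0.440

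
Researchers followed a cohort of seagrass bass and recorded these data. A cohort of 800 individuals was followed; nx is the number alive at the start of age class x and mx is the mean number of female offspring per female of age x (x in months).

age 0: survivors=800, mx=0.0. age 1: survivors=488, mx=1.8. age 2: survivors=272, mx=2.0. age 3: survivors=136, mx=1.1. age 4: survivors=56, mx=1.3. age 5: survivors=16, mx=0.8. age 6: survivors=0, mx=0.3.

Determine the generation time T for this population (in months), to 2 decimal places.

1.67

lx = nx/n0 = nx/800: 1, 0.61, 0.34, 0.17, 0.07, 0.02, 0
lx·mx: 0, 1.098, 0.68, 0.187, 0.091, 0.016, 0 → R0 = 2.072
x·lx·mx: 0, 1.098, 1.36, 0.561, 0.364, 0.08, 0 → Σ = 3.463
T = 3.463 / 2.072 = 1.671332… → 1.67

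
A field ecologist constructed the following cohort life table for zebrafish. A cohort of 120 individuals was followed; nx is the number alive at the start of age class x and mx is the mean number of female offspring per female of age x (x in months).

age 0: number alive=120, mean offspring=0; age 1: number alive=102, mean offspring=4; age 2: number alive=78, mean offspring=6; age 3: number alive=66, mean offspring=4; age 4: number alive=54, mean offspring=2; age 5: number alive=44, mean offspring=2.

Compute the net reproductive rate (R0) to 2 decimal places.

lx = nx/n0 = nx/120: 1, 0.85, 0.65, 0.55, 0.45, 0.36667…
lx·mx by age: 0, 3.4, 3.9, 2.2, 0.9, 0.733333…
R0 = Σ lx·mx = 11.133333… → 11.13

11.13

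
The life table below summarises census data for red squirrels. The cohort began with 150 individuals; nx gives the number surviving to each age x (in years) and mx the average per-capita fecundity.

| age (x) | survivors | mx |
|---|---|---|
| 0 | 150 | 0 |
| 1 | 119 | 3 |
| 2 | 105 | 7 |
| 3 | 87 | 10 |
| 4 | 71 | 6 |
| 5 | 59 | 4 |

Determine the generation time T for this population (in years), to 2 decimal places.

lx = nx/n0 = nx/150: 1, 0.79333…, 0.7, 0.58, 0.47333…, 0.39333…
lx·mx: 0, 2.38…, 4.9, 5.8, 2.84…, 1.573333… → R0 = 17.493333…
x·lx·mx: 0, 2.38…, 9.8, 17.4, 11.36…, 7.866667… → Σ = 48.806667…
T = 48.806667… / 17.493333… = 2.790015… → 2.79

2.79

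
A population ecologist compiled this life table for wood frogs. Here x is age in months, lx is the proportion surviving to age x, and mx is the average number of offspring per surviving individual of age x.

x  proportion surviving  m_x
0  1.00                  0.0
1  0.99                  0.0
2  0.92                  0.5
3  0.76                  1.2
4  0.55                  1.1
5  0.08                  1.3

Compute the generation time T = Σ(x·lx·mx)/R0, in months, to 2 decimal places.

3.17

lx·mx: 0, 0, 0.46, 0.912, 0.605, 0.104 → R0 = 2.081
x·lx·mx: 0, 0, 0.92, 2.736, 2.42, 0.52 → Σ = 6.596
T = 6.596 / 2.081 = 3.16963… → 3.17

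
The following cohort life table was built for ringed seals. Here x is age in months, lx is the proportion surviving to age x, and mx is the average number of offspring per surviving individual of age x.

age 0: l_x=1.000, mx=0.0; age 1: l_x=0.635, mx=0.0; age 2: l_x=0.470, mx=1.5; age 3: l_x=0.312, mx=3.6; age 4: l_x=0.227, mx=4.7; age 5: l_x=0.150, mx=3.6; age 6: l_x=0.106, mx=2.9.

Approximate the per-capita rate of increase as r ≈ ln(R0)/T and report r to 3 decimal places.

0.363

R0 = Σ lx·mx = 0 + 0 + 0.705 + 1.1232 + 1.0669 + 0.54 + 0.3074 = 3.7425
Σ x·lx·mx = 13.5916; T = 13.5916/3.7425 = 3.63169…
r ≈ ln(R0)/T = ln(3.7425)/3.63169… = 0.3634… → 0.363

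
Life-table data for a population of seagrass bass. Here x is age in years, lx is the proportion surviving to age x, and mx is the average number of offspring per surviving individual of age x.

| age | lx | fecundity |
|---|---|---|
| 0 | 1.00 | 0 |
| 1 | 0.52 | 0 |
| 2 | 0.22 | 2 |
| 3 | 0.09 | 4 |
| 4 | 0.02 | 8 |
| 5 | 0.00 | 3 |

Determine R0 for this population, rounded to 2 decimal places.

lx·mx by age: 0, 0, 0.44, 0.36, 0.16, 0
R0 = Σ lx·mx = 0.96 → 0.96

0.96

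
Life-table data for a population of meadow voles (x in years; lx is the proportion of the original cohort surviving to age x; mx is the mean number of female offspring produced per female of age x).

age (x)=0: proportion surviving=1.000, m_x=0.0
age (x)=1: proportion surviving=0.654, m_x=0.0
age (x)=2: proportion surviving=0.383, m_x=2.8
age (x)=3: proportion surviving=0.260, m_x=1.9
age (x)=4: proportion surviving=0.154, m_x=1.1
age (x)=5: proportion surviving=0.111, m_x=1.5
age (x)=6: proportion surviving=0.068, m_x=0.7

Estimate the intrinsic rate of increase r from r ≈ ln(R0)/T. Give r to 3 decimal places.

R0 = Σ lx·mx = 0 + 0 + 1.0724 + 0.494 + 0.1694 + 0.1665 + 0.0476 = 1.9499
Σ x·lx·mx = 5.4225; T = 5.4225/1.9499 = 2.78091…
r ≈ ln(R0)/T = ln(1.9499)/2.78091… = 0.24013… → 0.240

0.240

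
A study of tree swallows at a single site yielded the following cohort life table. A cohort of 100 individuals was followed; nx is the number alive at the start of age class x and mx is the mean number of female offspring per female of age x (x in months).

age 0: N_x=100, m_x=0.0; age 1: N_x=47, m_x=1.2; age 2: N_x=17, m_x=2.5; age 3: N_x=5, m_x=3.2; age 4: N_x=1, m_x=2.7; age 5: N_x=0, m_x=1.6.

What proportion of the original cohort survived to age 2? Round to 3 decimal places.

0.170

l_2 = n_2/n_0 = 17/100 = 0.17 → 0.170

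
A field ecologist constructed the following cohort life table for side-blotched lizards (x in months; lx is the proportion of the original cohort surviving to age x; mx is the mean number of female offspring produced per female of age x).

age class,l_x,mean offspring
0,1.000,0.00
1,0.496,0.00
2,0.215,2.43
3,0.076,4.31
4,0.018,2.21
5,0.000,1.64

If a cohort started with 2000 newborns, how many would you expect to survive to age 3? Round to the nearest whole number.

152

Expected survivors = N0 · l_3 = 2000 × 0.076 = 152 → 152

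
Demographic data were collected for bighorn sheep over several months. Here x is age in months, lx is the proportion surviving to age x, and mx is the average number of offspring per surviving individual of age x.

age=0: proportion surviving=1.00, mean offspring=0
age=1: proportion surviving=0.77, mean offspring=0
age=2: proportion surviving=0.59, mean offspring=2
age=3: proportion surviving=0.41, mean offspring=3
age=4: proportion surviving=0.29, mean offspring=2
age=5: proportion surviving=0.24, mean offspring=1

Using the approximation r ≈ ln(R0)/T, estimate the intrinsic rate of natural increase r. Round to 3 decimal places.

R0 = Σ lx·mx = 0 + 0 + 1.18 + 1.23 + 0.58 + 0.24 = 3.23
Σ x·lx·mx = 9.57; T = 9.57/3.23 = 2.96285…
r ≈ ln(R0)/T = ln(3.23)/2.96285… = 0.39573… → 0.396

0.396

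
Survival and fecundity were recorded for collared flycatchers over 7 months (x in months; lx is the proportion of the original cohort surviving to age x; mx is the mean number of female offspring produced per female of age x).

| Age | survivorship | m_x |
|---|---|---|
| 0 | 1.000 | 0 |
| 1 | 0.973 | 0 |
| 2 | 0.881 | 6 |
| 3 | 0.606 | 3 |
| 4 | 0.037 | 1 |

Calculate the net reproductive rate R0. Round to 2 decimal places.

7.14

lx·mx by age: 0, 0, 5.286, 1.818, 0.037
R0 = Σ lx·mx = 7.141 → 7.14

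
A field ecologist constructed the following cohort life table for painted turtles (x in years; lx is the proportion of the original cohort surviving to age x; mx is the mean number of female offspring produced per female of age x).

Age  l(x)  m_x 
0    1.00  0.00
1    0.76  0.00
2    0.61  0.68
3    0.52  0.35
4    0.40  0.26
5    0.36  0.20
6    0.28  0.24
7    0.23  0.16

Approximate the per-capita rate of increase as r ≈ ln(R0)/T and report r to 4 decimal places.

R0 = Σ lx·mx = 0 + 0 + 0.4148 + 0.182 + 0.104 + 0.072 + 0.0672 + 0.0368 = 0.8768
Σ x·lx·mx = 2.8124; T = 2.8124/0.8768 = 3.20757…
r ≈ ln(R0)/T = ln(0.8768)/3.20757… = -0.040989… → -0.0410

-0.0410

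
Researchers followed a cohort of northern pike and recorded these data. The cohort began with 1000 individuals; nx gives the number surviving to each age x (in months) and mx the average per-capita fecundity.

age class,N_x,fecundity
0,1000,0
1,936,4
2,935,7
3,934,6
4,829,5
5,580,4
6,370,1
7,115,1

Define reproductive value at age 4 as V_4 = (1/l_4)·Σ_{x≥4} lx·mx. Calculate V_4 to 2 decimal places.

8.38

lx = nx/n0 = nx/1000: 1, 0.936, 0.935, 0.934, 0.829, 0.58, 0.37, 0.115
lx·mx for x ≥ 4: 4.145, 2.32, 0.37, 0.115 → sum = 6.95
V_4 = 6.95 / l_4 = 6.95 / 0.829 = 8.383595… → 8.38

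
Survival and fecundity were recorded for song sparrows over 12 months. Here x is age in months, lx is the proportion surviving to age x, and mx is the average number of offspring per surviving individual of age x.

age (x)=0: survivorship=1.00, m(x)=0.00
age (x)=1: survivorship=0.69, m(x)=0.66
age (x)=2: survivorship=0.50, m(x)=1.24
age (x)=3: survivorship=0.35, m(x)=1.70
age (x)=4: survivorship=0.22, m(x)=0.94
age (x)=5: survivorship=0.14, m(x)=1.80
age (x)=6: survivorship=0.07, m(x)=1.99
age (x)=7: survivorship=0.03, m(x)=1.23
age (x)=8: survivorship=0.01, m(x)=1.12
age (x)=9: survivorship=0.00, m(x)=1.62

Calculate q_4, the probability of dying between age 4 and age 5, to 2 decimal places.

q_4 = (l_4 − l_5) / l_4 = (0.22 − 0.14) / 0.22
     = 0.08 / 0.22 = 0.363636… → 0.36

0.36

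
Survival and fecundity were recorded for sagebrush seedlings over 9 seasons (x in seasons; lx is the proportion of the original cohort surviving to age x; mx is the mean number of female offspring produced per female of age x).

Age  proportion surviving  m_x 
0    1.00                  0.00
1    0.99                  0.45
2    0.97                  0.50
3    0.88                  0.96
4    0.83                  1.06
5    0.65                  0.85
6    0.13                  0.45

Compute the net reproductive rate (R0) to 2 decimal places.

lx·mx by age: 0, 0.4455, 0.485, 0.8448, 0.8798, 0.5525, 0.0585
R0 = Σ lx·mx = 3.2661 → 3.27

3.27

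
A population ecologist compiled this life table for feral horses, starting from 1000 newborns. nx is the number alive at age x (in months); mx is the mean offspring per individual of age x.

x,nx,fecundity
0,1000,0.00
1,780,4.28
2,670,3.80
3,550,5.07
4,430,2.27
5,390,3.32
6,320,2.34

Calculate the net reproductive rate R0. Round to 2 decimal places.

lx = nx/n0 = nx/1000: 1, 0.78, 0.67, 0.55, 0.43, 0.39, 0.32
lx·mx by age: 0, 3.3384, 2.546, 2.7885, 0.9761, 1.2948, 0.7488
R0 = Σ lx·mx = 11.6926 → 11.69

11.69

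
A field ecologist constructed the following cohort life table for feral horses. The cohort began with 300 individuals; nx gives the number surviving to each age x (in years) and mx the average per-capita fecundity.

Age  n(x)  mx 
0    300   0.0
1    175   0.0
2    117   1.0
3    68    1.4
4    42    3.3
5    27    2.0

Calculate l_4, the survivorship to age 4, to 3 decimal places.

0.140

l_4 = n_4/n_0 = 42/300 = 0.14 → 0.140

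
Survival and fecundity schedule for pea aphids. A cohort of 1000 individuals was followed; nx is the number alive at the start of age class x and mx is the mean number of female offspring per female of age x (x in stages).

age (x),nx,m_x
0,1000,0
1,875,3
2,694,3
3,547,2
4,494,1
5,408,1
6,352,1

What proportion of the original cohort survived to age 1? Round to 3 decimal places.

0.875

l_1 = n_1/n_0 = 875/1000 = 0.875 → 0.875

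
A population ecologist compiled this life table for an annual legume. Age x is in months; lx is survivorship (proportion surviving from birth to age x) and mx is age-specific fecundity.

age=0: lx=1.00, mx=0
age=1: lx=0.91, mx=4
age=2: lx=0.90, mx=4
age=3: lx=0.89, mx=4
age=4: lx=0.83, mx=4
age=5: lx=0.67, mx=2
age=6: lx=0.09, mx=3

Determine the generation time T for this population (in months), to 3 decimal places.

lx·mx: 0, 3.64, 3.6, 3.56, 3.32, 1.34, 0.27 → R0 = 15.73
x·lx·mx: 0, 3.64, 7.2, 10.68, 13.28, 6.7, 1.62 → Σ = 43.12
T = 43.12 / 15.73 = 2.741259… → 2.741

2.741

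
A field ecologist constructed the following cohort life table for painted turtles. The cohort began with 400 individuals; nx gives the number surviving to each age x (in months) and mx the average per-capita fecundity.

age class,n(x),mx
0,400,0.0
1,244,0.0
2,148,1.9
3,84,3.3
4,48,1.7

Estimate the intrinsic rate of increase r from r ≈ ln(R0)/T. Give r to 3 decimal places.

0.175

lx = nx/n0 = nx/400: 1, 0.61, 0.37, 0.21, 0.12
R0 = Σ lx·mx = 0 + 0 + 0.703 + 0.693 + 0.204 = 1.6
Σ x·lx·mx = 4.301; T = 4.301/1.6 = 2.68813…
r ≈ ln(R0)/T = ln(1.6)/2.68813… = 0.17484… → 0.175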